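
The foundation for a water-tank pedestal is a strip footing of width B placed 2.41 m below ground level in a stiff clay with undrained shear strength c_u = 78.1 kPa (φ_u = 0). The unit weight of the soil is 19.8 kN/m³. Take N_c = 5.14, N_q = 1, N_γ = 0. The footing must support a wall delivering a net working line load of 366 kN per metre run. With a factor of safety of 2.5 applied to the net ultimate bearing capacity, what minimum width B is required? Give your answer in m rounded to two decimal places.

Effective surcharge at the founding depth q = γ·D_f = 19.8 × 2.41 = 47.718 kPa.
q_ult = c·N_c + q·N_q
     = 78.1 × 5.14 + 47.718 × 1
     = 401.43 + 47.718 = 449.15 kPa.
For φ = 0 the ½γBN_γ term vanishes, so q_ult is independent of B. q_net = 449.15 − 47.718 = 401.43 kPa; q_all(net) = 401.43/2.5 = 160.57 kPa.
Required width B = w / q_all(net) = 366 / 160.57 = 2.279 m.

B = 2.28 m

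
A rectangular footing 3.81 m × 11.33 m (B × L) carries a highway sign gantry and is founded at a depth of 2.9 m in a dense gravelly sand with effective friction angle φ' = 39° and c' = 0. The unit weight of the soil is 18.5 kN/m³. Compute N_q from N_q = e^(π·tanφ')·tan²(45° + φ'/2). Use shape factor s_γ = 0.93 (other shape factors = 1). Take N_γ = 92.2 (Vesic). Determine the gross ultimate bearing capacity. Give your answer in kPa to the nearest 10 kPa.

q_ult ≈ 6020 kPa

tan39° = 0.8098, so N_q = e^(π×0.8098)·tan²(64.5°) = 12.731 × 4.395 = 55.96.
q = γ·D_f = 18.5 × 2.9 = 53.65 kPa.
q·N_q = 53.65 × 55.957 = 3002.1 kPa
0.5·γ·B·N_γ·s_γ = 0.5 × 18.5 × 3.81 × 92.2 × 0.93 = 3021.9 kPa
q_ult = 3002.1 + 3021.9 = 6024 kPa.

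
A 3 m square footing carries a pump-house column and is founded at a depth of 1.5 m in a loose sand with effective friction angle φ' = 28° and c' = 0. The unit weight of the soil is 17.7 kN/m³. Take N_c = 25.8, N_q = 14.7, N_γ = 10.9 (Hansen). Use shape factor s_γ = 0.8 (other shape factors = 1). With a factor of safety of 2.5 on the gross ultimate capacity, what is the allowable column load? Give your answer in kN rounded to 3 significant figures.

Effective surcharge at the founding depth q = γ·D_f = 17.7 × 1.5 = 26.55 kPa.
q_ult = q·N_q + 0.5·γ·B·N_γ·s_γ
     = 26.55 × 14.7 + 0.5 × 17.7 × 3 × 10.9 × 0.8
     = 390.28 + 231.52 = 621.8 kPa.
Gross allowable pressure q_all = 621.8 / 2.5 = 248.72 kPa.
Footing area = 9 m², so allowable column load = 248.72 × 9 = 2238.5 kN.

P_all ≈ 2240 kN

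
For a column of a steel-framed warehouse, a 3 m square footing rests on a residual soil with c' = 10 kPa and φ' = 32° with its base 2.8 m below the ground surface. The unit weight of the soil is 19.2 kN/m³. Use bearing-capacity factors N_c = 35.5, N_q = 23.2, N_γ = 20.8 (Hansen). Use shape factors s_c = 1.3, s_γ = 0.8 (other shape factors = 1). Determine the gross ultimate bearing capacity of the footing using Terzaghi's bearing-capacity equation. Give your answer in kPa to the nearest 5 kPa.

Effective surcharge at the founding depth q = γ·D_f = 19.2 × 2.8 = 53.76 kPa.
q_ult = c·N_c·s_c + q·N_q + 0.5·γ·B·N_γ·s_γ
     = 10 × 35.5 × 1.3 + 53.76 × 23.2 + 0.5 × 19.2 × 3 × 20.8 × 0.8
     = 461.5 + 1247.2 + 479.23 = 2188 kPa.

q_ult ≈ 2190 kPa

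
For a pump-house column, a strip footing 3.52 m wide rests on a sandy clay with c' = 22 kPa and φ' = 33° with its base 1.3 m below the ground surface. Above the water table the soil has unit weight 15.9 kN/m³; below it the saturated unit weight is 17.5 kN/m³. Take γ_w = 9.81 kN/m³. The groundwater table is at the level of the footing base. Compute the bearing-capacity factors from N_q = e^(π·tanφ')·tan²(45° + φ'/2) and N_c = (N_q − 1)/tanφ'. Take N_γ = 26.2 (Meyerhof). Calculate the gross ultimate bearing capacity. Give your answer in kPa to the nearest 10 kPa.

tan33° = 0.6494, so N_q = e^(π×0.6494)·tan²(61.5°) = 7.692 × 3.392 = 26.09.
N_c = (26.09 − 1)/tan33° = 38.64.
Overburden at base level: q = 15.9 × 1.3 = 20.67 kPa.
Below the base the soil is submerged, so the ½γBN_γ term uses γ' = 17.5 − 9.81 = 7.69 kN/m³.
Cohesion term c·N_c = 22 × 38.638 = 850.04 kPa; surcharge term q·N_q = 20.67 × 26.092 = 539.32 kPa; self-weight term 0.5·γ·B·N_γ = 0.5 × 7.69 × 3.52 × 26.2 = 354.6 kPa.
q_ult = 850.04 + 539.32 + 354.6 = 1744 kPa.

q_ult ≈ 1740 kPa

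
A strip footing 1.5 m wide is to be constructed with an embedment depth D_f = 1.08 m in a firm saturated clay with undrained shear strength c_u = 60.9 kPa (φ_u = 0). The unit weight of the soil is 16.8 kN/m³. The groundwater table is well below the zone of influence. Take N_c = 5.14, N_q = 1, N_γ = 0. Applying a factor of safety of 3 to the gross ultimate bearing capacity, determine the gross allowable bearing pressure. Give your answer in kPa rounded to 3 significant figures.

Overburden at base level: q = 16.8 × 1.08 = 18.144 kPa.
Cohesion term c·N_c = 60.9 × 5.14 = 313.03 kPa; surcharge term q·N_q = 18.144 × 1 = 18.144 kPa.
q_ult = 313.03 + 18.144 = 331.17 kPa.
q_all = q_ult / FS = 331.17 / 3 = 110.39 kPa.

q_all ≈ 110 kPa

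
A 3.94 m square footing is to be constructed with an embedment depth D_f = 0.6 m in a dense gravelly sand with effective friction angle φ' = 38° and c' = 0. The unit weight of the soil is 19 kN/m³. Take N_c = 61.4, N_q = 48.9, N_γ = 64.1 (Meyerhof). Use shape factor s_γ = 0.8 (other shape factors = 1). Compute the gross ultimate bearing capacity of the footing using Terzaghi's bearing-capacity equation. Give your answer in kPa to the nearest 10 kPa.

q = γ·D_f = 19 × 0.6 = 11.4 kPa.
q·N_q = 11.4 × 48.9 = 557.46 kPa
0.5·γ·B·N_γ·s_γ = 0.5 × 19 × 3.94 × 64.1 × 0.8 = 1919.4 kPa
q_ult = 557.46 + 1919.4 = 2476.9 kPa.

q_ult ≈ 2480 kPa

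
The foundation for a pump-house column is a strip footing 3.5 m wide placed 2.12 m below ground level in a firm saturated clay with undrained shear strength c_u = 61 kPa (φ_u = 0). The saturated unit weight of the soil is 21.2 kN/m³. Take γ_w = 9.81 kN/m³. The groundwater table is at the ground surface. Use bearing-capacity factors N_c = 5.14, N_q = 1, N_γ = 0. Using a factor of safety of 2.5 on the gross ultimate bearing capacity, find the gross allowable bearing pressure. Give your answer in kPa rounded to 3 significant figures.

q_all ≈ 135 kPa

With the water table at the surface the whole profile is submerged: γ' = 21.2 − 9.81 = 11.39 kN/m³, so q = γ'·D_f = 24.147 kPa.
q_ult = c·N_c + q·N_q
     = 61 × 5.14 + 24.147 × 1
     = 313.54 + 24.147 = 337.69 kPa.
q_all = 337.69 / 2.5 = 135.07 kPa.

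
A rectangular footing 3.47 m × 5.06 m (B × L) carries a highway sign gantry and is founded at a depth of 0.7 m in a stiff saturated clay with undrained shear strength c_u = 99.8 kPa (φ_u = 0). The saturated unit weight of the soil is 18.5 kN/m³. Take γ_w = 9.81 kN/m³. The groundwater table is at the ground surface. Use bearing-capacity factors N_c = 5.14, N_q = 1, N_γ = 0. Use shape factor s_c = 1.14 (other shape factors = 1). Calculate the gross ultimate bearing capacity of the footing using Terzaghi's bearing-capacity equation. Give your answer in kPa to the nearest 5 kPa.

Water table at ground surface, so effective unit weight γ' = 18.5 − 9.81 = 8.69 kN/m³ is used throughout; overburden q = 8.69 × 0.7 = 6.083 kPa.
Cohesion term c·N_c·s_c = 99.8 × 5.14 × 1.14 = 584.79 kPa; surcharge term q·N_q = 6.083 × 1 = 6.083 kPa.
q_ult = 584.79 + 6.083 = 590.87 kPa.

q_ult ≈ 590 kPa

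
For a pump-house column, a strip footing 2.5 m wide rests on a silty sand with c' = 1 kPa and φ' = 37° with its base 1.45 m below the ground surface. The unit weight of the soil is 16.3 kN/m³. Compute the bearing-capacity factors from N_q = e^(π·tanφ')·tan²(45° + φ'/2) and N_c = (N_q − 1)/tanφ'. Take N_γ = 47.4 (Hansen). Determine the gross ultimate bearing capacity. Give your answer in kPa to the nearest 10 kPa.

tan37° = 0.7536, so N_q = e^(π×0.7536)·tan²(63.5°) = 10.669 × 4.023 = 42.92.
N_c = (42.92 − 1)/tan37° = 55.63.
Effective surcharge at the founding depth q = γ·D_f = 16.3 × 1.45 = 23.635 kPa.
q_ult = c·N_c + q·N_q + 0.5·γ·B·N_γ
     = 1 × 55.63 + 23.635 × 42.92 + 0.5 × 16.3 × 2.5 × 47.4
     = 55.63 + 1014.4 + 965.77 = 2035.8 kPa.

q_ult ≈ 2040 kPa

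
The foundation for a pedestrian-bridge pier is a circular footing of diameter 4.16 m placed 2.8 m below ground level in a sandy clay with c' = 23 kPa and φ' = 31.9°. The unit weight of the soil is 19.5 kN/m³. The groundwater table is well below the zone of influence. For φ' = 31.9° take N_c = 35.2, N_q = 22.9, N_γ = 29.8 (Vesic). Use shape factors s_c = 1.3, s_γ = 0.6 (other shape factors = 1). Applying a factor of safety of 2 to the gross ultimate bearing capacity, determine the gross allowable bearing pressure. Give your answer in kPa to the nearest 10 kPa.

q_all ≈ 1510 kPa

Overburden at base level: q = 19.5 × 2.8 = 54.6 kPa.
Cohesion term c·N_c·s_c = 23 × 35.2 × 1.3 = 1052.5 kPa; surcharge term q·N_q = 54.6 × 22.9 = 1250.3 kPa; self-weight term 0.5·γ·B·N_γ·s_γ = 0.5 × 19.5 × 4.16 × 29.8 × 0.6 = 725.21 kPa.
q_ult = 1052.5 + 1250.3 + 725.21 = 3028 kPa.
q_all = q_ult / FS = 3028 / 2 = 1514 kPa.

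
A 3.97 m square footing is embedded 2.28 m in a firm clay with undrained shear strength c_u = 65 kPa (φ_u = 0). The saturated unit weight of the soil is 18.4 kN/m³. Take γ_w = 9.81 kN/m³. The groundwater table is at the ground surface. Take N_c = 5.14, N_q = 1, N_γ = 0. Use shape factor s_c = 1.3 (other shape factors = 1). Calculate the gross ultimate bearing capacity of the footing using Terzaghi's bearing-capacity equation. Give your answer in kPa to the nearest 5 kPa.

Water table at ground surface, so effective unit weight γ' = 18.4 − 9.81 = 8.59 kN/m³ is used throughout; overburden q = 8.59 × 2.28 = 19.585 kPa.
Cohesion term c·N_c·s_c = 65 × 5.14 × 1.3 = 434.33 kPa; surcharge term q·N_q = 19.585 × 1 = 19.585 kPa.
q_ult = 434.33 + 19.585 = 453.92 kPa.

q_ult ≈ 455 kPa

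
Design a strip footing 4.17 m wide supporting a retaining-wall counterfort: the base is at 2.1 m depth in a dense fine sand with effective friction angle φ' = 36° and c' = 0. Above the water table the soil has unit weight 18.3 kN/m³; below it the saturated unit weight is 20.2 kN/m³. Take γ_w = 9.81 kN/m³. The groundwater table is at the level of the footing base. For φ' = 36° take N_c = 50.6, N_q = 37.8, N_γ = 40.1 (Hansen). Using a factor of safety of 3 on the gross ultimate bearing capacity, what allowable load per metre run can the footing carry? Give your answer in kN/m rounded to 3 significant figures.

≈ 3230 kN/m

Effective surcharge at the founding depth q = γ·D_f = 18.3 × 2.1 = 38.43 kPa.
The water table coincides with the base, so in the self-weight term γ → γ' = 10.39 kN/m³.
q_ult = q·N_q + 0.5·γ·B·N_γ
     = 38.43 × 37.8 + 0.5 × 10.39 × 4.17 × 40.1
     = 1452.7 + 868.69 = 2321.3 kPa.
Gross allowable pressure q_all = 2321.3 / 3 = 773.78 kPa.
Allowable wall load = q_all × B = 773.78 × 4.17 = 3226.7 kN per metre run.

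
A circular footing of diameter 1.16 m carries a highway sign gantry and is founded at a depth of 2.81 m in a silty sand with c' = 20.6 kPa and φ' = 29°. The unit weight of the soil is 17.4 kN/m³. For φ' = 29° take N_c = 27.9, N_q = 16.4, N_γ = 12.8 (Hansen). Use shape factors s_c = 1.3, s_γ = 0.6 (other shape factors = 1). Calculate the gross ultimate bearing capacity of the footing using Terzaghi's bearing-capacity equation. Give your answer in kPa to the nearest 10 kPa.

q_ult ≈ 1630 kPa

Effective surcharge at the founding depth q = γ·D_f = 17.4 × 2.81 = 48.894 kPa.
q_ult = c·N_c·s_c + q·N_q + 0.5·γ·B·N_γ·s_γ
     = 20.6 × 27.9 × 1.3 + 48.894 × 16.4 + 0.5 × 17.4 × 1.16 × 12.8 × 0.6
     = 747.16 + 801.86 + 77.507 = 1626.5 kPa.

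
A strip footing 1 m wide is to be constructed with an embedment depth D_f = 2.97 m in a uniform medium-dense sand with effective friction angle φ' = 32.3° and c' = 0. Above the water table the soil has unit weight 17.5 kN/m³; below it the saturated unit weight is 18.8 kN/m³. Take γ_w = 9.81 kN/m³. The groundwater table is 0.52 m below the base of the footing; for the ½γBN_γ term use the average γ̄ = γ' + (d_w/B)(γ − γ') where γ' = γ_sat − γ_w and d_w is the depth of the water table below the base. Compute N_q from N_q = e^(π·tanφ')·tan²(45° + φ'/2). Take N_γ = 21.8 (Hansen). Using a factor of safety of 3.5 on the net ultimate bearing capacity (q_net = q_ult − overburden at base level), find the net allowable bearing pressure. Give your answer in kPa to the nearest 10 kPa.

q_all(net) ≈ 380 kPa

N_q = e^(π·tan32.3°)·tan²(61.15°) = 24.01.
Effective surcharge at the founding depth q = γ·D_f = 17.5 × 2.97 = 51.975 kPa.
With d_w = 0.52 m < B, γ̄ = 8.99 + (0.52/1) × (17.5 − 8.99) = 13.415 kN/m³.
q_ult = q·N_q + 0.5·γ·B·N_γ
     = 51.975 × 24.01 + 0.5 × 13.415 × 1 × 21.8
     = 1247.9 + 146.23 = 1394.1 kPa.
q_net = 1394.1 − 51.975 = 1342.2 kPa.
q_all(net) = 1342.2 / 3.5 = 383.48 kPa.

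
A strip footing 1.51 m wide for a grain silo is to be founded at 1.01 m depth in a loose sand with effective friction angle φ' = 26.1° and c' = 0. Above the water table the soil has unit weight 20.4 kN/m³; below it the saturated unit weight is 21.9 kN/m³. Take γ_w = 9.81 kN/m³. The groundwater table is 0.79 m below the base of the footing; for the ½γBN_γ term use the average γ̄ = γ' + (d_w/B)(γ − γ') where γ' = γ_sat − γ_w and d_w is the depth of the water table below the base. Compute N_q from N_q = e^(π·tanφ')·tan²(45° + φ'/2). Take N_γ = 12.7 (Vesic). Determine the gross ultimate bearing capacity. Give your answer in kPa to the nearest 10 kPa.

tan26.1° = 0.4899, so N_q = e^(π×0.4899)·tan²(58.05°) = 4.66 × 2.571 = 11.98.
Effective surcharge at the founding depth q = γ·D_f = 20.4 × 1.01 = 20.604 kPa.
With d_w = 0.79 m < B, γ̄ = 12.09 + (0.79/1.51) × (20.4 − 12.09) = 16.438 kN/m³.
q_ult = q·N_q + 0.5·γ·B·N_γ
     = 20.604 × 11.981 + 0.5 × 16.438 × 1.51 × 12.7
     = 246.87 + 157.61 = 404.48 kPa.

q_ult ≈ 400 kPa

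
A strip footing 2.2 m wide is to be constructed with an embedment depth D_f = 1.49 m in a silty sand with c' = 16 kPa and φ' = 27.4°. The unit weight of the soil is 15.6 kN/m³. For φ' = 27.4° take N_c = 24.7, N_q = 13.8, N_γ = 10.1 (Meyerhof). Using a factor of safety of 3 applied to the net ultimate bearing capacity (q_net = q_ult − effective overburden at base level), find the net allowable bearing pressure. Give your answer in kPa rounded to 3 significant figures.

q = γ·D_f = 15.6 × 1.49 = 23.244 kPa.
c·N_c = 16 × 24.7 = 395.2 kPa
q·N_q = 23.244 × 13.8 = 320.77 kPa
0.5·γ·B·N_γ = 0.5 × 15.6 × 2.2 × 10.1 = 173.32 kPa
q_ult = 395.2 + 320.77 + 173.32 = 889.28 kPa.
Net ultimate: q_net = 889.28 − 23.244 = 866.04 kPa.
q_all(net) = 866.04 / 3 = 288.68 kPa.

q_all(net) ≈ 289 kPa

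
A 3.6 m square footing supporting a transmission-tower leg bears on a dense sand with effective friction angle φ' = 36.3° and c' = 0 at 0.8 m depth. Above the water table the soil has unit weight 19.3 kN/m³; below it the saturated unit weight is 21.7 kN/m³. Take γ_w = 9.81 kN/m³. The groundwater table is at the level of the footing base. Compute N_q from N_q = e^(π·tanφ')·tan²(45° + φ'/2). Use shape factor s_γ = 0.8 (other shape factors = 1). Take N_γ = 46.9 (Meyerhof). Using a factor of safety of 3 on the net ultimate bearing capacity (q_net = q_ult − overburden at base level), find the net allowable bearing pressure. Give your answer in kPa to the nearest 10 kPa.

N_q = e^(π·tan36.3°)·tan²(63.15°) = 39.22.
Effective surcharge at the founding depth q = γ·D_f = 19.3 × 0.8 = 15.44 kPa.
The water table coincides with the base, so in the self-weight term γ → γ' = 11.89 kN/m³.
q_ult = q·N_q + 0.5·γ·B·N_γ·s_γ
     = 15.44 × 39.222 + 0.5 × 11.89 × 3.6 × 46.9 × 0.8
     = 605.59 + 803 = 1408.6 kPa.
q_net = 1408.6 − 15.44 = 1393.2 kPa.
q_all(net) = 1393.2 / 3 = 464.39 kPa.

q_all(net) ≈ 460 kPa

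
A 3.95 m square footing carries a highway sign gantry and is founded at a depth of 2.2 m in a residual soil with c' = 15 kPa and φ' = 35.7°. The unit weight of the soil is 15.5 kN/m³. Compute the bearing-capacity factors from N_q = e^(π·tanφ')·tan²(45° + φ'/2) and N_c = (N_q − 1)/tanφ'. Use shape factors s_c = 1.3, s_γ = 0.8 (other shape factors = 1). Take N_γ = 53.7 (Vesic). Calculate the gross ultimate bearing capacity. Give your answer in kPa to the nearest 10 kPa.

tan35.7° = 0.7186, so N_q = e^(π×0.7186)·tan²(62.85°) = 9.559 × 3.802 = 36.35.
N_c = (36.35 − 1)/tan35.7° = 49.19.
Effective surcharge at the founding depth q = γ·D_f = 15.5 × 2.2 = 34.1 kPa.
q_ult = c·N_c·s_c + q·N_q + 0.5·γ·B·N_γ·s_γ
     = 15 × 49.19 × 1.3 + 34.1 × 36.346 + 0.5 × 15.5 × 3.95 × 53.7 × 0.8
     = 959.2 + 1239.4 + 1315.1 = 3513.7 kPa.

q_ult ≈ 3510 kPa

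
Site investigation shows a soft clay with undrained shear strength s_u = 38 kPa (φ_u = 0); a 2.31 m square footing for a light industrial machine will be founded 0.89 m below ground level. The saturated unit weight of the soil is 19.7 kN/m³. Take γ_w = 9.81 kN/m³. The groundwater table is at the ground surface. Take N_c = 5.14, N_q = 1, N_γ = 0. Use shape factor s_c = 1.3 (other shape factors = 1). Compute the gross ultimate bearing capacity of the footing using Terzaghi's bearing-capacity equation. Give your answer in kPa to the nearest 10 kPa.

Water table at ground surface, so effective unit weight γ' = 19.7 − 9.81 = 9.89 kN/m³ is used throughout; overburden q = 9.89 × 0.89 = 8.8021 kPa.
Cohesion term c·N_c·s_c = 38 × 5.14 × 1.3 = 253.92 kPa; surcharge term q·N_q = 8.8021 × 1 = 8.8021 kPa.
q_ult = 253.92 + 8.8021 = 262.72 kPa.

q_ult ≈ 260 kPa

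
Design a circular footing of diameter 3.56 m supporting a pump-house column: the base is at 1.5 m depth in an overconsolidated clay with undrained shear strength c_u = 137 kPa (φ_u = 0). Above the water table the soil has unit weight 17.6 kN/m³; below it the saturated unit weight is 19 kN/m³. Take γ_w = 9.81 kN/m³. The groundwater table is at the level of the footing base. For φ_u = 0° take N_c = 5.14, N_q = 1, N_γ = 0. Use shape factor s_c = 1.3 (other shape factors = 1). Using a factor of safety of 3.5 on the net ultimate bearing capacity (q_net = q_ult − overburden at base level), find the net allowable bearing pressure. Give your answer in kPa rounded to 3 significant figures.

q_all(net) ≈ 262 kPa

Overburden at base level: q = 17.6 × 1.5 = 26.4 kPa.
Cohesion term c·N_c·s_c = 137 × 5.14 × 1.3 = 915.43 kPa; surcharge term q·N_q = 26.4 × 1 = 26.4 kPa.
q_ult = 915.43 + 26.4 = 941.83 kPa.
q_net = 941.83 − 26.4 = 915.43 kPa.
q_all(net) = 915.43 / 3.5 = 261.55 kPa.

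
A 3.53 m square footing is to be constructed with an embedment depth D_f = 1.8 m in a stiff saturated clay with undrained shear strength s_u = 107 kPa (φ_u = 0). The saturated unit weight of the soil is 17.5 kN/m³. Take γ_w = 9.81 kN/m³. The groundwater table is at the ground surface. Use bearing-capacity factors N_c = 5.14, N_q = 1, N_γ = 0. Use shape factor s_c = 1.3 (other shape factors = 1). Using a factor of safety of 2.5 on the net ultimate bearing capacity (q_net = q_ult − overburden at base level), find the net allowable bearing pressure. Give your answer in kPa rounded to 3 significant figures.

γ' = 17.5 − 9.81 = 7.69 kN/m³ (submerged throughout). q = 7.69 × 1.8 = 13.842 kPa.
c·N_c·s_c = 107 × 5.14 × 1.3 = 714.97 kPa
q·N_q = 13.842 × 1 = 13.842 kPa
q_ult = 714.97 + 13.842 = 728.82 kPa.
q_net = 728.82 − 13.842 = 714.97 kPa.
q_all(net) = 714.97 / 2.5 = 285.99 kPa.

q_all(net) ≈ 286 kPa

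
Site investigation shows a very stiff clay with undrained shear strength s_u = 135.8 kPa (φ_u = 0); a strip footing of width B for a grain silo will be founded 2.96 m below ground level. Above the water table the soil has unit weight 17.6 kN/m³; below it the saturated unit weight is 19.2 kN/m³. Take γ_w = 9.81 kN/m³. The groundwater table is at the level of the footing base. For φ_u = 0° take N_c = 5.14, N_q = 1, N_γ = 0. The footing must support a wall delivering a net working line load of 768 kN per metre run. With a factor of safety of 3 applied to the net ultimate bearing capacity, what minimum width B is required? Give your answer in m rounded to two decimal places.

B = 3.30 m

q = γ·D_f = 17.6 × 2.96 = 52.096 kPa.
c·N_c = 135.8 × 5.14 = 698.01 kPa
q·N_q = 52.096 × 1 = 52.096 kPa
q_ult = 698.01 + 52.096 = 750.11 kPa.
For φ = 0 the ½γBN_γ term vanishes, so q_ult is independent of B. q_net = 750.11 − 52.096 = 698.01 kPa; q_all(net) = 698.01/3 = 232.67 kPa.
Required width B = w / q_all(net) = 768 / 232.67 = 3.301 m.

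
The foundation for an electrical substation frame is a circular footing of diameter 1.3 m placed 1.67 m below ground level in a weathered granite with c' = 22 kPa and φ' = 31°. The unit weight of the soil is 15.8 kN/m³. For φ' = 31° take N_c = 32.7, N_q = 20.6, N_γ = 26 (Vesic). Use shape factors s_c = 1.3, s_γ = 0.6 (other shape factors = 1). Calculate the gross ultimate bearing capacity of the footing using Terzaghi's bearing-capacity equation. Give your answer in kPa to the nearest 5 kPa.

q_ult ≈ 1640 kPa

q = γ·D_f = 15.8 × 1.67 = 26.386 kPa.
c·N_c·s_c = 22 × 32.7 × 1.3 = 935.22 kPa
q·N_q = 26.386 × 20.6 = 543.55 kPa
0.5·γ·B·N_γ·s_γ = 0.5 × 15.8 × 1.3 × 26 × 0.6 = 160.21 kPa
q_ult = 935.22 + 543.55 + 160.21 = 1639 kPa.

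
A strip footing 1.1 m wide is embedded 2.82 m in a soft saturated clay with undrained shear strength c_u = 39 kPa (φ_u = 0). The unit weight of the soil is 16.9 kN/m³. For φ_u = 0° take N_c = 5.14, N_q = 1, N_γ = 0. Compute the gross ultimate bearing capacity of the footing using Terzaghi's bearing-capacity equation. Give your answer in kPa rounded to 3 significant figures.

q_ult ≈ 248 kPa

Overburden at base level: q = 16.9 × 2.82 = 47.658 kPa.
Cohesion term c·N_c = 39 × 5.14 = 200.46 kPa; surcharge term q·N_q = 47.658 × 1 = 47.658 kPa.
q_ult = 200.46 + 47.658 = 248.12 kPa.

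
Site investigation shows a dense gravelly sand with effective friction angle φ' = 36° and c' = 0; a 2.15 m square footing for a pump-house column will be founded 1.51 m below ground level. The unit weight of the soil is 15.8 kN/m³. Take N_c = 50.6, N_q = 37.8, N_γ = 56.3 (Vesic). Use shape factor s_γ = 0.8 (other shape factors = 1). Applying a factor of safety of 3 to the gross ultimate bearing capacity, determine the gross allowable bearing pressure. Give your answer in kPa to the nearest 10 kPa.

q = γ·D_f = 15.8 × 1.51 = 23.858 kPa.
q·N_q = 23.858 × 37.8 = 901.83 kPa
0.5·γ·B·N_γ·s_γ = 0.5 × 15.8 × 2.15 × 56.3 × 0.8 = 765 kPa
q_ult = 901.83 + 765 = 1666.8 kPa.
q_all = q_ult / FS = 1666.8 / 3 = 555.61 kPa.

q_all ≈ 560 kPa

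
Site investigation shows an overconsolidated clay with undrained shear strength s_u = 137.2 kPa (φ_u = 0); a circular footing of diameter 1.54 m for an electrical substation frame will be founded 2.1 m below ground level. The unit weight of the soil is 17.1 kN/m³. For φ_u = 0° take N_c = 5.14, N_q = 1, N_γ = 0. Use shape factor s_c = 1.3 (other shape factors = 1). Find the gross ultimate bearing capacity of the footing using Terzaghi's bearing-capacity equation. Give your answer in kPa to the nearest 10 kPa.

Overburden at base level: q = 17.1 × 2.1 = 35.91 kPa.
Cohesion term c·N_c·s_c = 137.2 × 5.14 × 1.3 = 916.77 kPa; surcharge term q·N_q = 35.91 × 1 = 35.91 kPa.
q_ult = 916.77 + 35.91 = 952.68 kPa.

q_ult ≈ 950 kPa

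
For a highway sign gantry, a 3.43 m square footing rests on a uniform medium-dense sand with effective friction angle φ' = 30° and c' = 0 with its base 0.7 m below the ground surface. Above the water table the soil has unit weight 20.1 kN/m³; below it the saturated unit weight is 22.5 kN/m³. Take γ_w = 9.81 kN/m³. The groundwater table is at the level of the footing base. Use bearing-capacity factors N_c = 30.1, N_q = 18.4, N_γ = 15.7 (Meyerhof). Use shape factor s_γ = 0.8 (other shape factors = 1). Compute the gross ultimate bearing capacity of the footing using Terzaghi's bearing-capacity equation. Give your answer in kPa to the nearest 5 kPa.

Effective surcharge at the founding depth q = γ·D_f = 20.1 × 0.7 = 14.07 kPa.
The water table coincides with the base, so in the self-weight term γ → γ' = 12.69 kN/m³.
q_ult = q·N_q + 0.5·γ·B·N_γ·s_γ
     = 14.07 × 18.4 + 0.5 × 12.69 × 3.43 × 15.7 × 0.8
     = 258.89 + 273.35 = 532.24 kPa.

q_ult ≈ 530 kPa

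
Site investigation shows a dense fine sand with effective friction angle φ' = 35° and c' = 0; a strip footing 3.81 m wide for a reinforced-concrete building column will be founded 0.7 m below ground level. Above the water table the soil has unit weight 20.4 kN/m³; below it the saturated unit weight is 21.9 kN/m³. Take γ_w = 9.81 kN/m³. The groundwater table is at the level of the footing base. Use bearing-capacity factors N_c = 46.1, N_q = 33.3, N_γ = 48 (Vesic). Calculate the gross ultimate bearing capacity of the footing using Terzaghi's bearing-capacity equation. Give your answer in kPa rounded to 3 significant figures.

q = γ·D_f = 20.4 × 0.7 = 14.28 kPa.
For the ½γBN_γ term take γ' = 21.9 − 9.81 = 12.09 kN/m³ (soil below base is submerged).
q·N_q = 14.28 × 33.3 = 475.52 kPa
0.5·γ·B·N_γ = 0.5 × 12.09 × 3.81 × 48 = 1105.5 kPa
q_ult = 475.52 + 1105.5 = 1581 kPa.

q_ult ≈ 1580 kPa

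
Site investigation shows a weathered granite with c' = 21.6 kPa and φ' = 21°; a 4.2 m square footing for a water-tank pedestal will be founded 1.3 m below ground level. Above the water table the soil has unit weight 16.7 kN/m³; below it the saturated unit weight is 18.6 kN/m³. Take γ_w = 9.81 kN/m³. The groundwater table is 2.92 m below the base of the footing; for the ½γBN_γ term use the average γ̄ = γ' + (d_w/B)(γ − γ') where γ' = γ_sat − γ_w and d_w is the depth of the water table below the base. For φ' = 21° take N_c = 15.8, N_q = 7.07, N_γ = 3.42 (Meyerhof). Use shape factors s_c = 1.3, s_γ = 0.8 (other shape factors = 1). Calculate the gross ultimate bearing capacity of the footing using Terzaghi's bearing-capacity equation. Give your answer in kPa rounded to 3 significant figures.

Effective surcharge at the founding depth q = γ·D_f = 16.7 × 1.3 = 21.71 kPa.
With d_w = 2.92 m < B, γ̄ = 8.79 + (2.92/4.2) × (16.7 − 8.79) = 14.289 kN/m³.
q_ult = c·N_c·s_c + q·N_q + 0.5·γ·B·N_γ·s_γ
     = 21.6 × 15.8 × 1.3 + 21.71 × 7.07 + 0.5 × 14.289 × 4.2 × 3.42 × 0.8
     = 443.66 + 153.49 + 82.101 = 679.25 kPa.

q_ult ≈ 679 kPa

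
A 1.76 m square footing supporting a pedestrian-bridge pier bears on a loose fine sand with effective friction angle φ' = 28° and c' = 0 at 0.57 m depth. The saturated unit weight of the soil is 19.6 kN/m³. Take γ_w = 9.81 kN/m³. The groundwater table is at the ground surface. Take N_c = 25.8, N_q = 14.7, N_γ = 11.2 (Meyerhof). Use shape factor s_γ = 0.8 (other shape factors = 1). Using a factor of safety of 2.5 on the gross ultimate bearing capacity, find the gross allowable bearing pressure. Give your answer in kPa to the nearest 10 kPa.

q_all ≈ 60 kPa

Water table at ground surface, so effective unit weight γ' = 19.6 − 9.81 = 9.79 kN/m³ is used throughout; overburden q = 9.79 × 0.57 = 5.5803 kPa; the same γ' applies in the ½γBN_γ term.
Surcharge term q·N_q = 5.5803 × 14.7 = 82.03 kPa; self-weight term 0.5·γ·B·N_γ·s_γ = 0.5 × 9.79 × 1.76 × 11.2 × 0.8 = 77.192 kPa.
q_ult = 82.03 + 77.192 = 159.22 kPa.
q_all = 159.22 / 2.5 = 63.689 kPa.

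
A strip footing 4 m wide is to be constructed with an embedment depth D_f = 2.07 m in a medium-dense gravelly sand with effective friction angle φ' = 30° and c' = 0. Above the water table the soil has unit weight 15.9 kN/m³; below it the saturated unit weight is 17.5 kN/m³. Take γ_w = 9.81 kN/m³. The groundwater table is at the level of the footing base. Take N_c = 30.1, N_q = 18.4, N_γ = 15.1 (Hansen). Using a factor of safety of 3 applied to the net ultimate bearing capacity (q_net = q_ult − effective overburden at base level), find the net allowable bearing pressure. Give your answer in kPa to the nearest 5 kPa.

q_all(net) ≈ 270 kPa

Overburden at base level: q = 15.9 × 2.07 = 32.913 kPa.
Below the base the soil is submerged, so the ½γBN_γ term uses γ' = 17.5 − 9.81 = 7.69 kN/m³.
Surcharge term q·N_q = 32.913 × 18.4 = 605.6 kPa; self-weight term 0.5·γ·B·N_γ = 0.5 × 7.69 × 4 × 15.1 = 232.24 kPa.
q_ult = 605.6 + 232.24 = 837.84 kPa.
Net ultimate: q_net = 837.84 − 32.913 = 804.92 kPa.
q_all(net) = 804.92 / 3 = 268.31 kPa.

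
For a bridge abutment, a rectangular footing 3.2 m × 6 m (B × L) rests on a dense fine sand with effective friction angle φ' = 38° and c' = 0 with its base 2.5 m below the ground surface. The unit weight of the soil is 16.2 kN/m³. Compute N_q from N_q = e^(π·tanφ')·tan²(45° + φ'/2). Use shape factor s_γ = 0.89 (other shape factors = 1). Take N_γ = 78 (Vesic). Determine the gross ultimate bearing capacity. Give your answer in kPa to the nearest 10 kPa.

q_ult ≈ 3780 kPa

tan38° = 0.7813, so N_q = e^(π×0.7813)·tan²(64°) = 11.64 × 4.204 = 48.93.
Effective surcharge at the founding depth q = γ·D_f = 16.2 × 2.5 = 40.5 kPa.
q_ult = q·N_q + 0.5·γ·B·N_γ·s_γ
     = 40.5 × 48.933 + 0.5 × 16.2 × 3.2 × 78 × 0.89
     = 1981.8 + 1799.4 = 3781.2 kPa.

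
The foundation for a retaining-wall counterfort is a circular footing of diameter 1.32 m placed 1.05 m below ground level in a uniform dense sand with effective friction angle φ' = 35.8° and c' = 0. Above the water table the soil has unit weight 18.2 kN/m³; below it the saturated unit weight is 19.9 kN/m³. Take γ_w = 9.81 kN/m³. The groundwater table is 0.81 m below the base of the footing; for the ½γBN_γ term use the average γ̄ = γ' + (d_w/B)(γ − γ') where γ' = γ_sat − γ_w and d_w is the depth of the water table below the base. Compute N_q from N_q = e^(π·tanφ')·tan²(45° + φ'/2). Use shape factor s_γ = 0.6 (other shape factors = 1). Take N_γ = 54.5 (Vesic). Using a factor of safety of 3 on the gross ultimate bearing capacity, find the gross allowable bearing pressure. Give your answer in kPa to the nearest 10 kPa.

N_q = e^(π·tan35.8°)·tan²(62.9°) = 36.81.
q = γ·D_f = 18.2 × 1.05 = 19.11 kPa.
γ' = 10.09 kN/m³; averaging over the depth B below the base, γ̄ = γ' + (d_w/B)(γ − γ') = 15.067 kN/m³.
q·N_q = 19.11 × 36.808 = 703.4 kPa
0.5·γ·B·N_γ·s_γ = 0.5 × 15.067 × 1.32 × 54.5 × 0.6 = 325.17 kPa
q_ult = 703.4 + 325.17 = 1028.6 kPa.
q_all = 1028.6 / 3 = 342.86 kPa.

q_all ≈ 340 kPa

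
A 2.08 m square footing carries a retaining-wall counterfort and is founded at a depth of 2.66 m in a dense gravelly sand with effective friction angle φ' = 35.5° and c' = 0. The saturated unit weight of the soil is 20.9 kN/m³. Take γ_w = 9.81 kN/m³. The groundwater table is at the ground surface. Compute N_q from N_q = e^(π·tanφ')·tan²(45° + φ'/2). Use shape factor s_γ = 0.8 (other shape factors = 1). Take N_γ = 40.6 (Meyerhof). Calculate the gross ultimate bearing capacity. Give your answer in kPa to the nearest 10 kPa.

tan35.5° = 0.7133, so N_q = e^(π×0.7133)·tan²(62.75°) = 9.402 × 3.77 = 35.44.
γ' = 20.9 − 9.81 = 11.09 kN/m³ (submerged throughout). q = 11.09 × 2.66 = 29.499 kPa; the same γ' applies in the ½γBN_γ term.
q·N_q = 29.499 × 35.443 = 1045.5 kPa
0.5·γ·B·N_γ·s_γ = 0.5 × 11.09 × 2.08 × 40.6 × 0.8 = 374.61 kPa
q_ult = 1045.5 + 374.61 = 1420.2 kPa.

q_ult ≈ 1420 kPa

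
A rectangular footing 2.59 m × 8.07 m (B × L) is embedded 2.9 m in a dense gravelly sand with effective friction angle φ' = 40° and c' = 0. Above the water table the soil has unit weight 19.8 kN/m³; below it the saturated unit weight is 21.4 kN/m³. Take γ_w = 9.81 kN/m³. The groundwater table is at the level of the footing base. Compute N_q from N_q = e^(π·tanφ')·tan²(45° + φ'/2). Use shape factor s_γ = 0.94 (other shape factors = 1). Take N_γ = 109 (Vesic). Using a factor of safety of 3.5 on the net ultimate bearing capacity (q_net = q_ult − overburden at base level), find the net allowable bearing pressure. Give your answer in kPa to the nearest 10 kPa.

N_q = e^(π·tan40°)·tan²(65°) = 64.2.
Effective surcharge at the founding depth q = γ·D_f = 19.8 × 2.9 = 57.42 kPa.
The water table coincides with the base, so in the self-weight term γ → γ' = 11.59 kN/m³.
q_ult = q·N_q + 0.5·γ·B·N_γ·s_γ
     = 57.42 × 64.195 + 0.5 × 11.59 × 2.59 × 109 × 0.94
     = 3686.1 + 1537.8 = 5223.9 kPa.
q_net = 5223.9 − 57.42 = 5166.5 kPa.
q_all(net) = 5166.5 / 3.5 = 1476.1 kPa.

q_all(net) ≈ 1480 kPa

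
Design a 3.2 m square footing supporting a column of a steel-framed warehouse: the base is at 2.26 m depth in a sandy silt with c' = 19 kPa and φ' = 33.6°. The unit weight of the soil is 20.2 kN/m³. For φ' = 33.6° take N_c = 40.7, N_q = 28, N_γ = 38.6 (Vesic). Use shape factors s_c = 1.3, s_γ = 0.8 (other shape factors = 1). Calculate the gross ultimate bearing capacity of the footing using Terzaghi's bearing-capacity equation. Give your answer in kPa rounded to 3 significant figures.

q_ult ≈ 3280 kPa

Effective surcharge at the founding depth q = γ·D_f = 20.2 × 2.26 = 45.652 kPa.
q_ult = c·N_c·s_c + q·N_q + 0.5·γ·B·N_γ·s_γ
     = 19 × 40.7 × 1.3 + 45.652 × 28 + 0.5 × 20.2 × 3.2 × 38.6 × 0.8
     = 1005.3 + 1278.3 + 998.04 = 3281.6 kPa.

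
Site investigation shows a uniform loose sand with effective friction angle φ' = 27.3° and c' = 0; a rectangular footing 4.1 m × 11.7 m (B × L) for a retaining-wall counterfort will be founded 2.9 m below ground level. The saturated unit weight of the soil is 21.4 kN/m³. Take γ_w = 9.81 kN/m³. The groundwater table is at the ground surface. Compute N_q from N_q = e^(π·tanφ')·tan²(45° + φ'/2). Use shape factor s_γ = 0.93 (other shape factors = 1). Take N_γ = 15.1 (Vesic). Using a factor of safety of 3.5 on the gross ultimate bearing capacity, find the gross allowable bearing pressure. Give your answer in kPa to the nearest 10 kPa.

q_all ≈ 230 kPa

N_q = e^(π·tan27.3°)·tan²(58.65°) = 13.64.
Water table at ground surface, so effective unit weight γ' = 21.4 − 9.81 = 11.59 kN/m³ is used throughout; overburden q = 11.59 × 2.9 = 33.611 kPa; the same γ' applies in the ½γBN_γ term.
Surcharge term q·N_q = 33.611 × 13.636 = 458.31 kPa; self-weight term 0.5·γ·B·N_γ·s_γ = 0.5 × 11.59 × 4.1 × 15.1 × 0.93 = 333.65 kPa.
q_ult = 458.31 + 333.65 = 791.97 kPa.
q_all = 791.97 / 3.5 = 226.28 kPa.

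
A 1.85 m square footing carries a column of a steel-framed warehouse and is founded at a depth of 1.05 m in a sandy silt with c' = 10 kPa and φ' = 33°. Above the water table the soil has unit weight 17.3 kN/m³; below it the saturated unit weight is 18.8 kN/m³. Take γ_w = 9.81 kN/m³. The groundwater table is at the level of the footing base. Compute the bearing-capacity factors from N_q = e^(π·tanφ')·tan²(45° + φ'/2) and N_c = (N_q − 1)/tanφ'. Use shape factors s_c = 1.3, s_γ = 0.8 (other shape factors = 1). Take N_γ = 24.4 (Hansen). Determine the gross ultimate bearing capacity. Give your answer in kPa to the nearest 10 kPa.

tan33° = 0.6494, so N_q = e^(π×0.6494)·tan²(61.5°) = 7.692 × 3.392 = 26.09.
N_c = (26.09 − 1)/tan33° = 38.64.
q = γ·D_f = 17.3 × 1.05 = 18.165 kPa.
For the ½γBN_γ term take γ' = 18.8 − 9.81 = 8.99 kN/m³ (soil below base is submerged).
c·N_c·s_c = 10 × 38.638 × 1.3 = 502.3 kPa
q·N_q = 18.165 × 26.092 = 473.96 kPa
0.5·γ·B·N_γ·s_γ = 0.5 × 8.99 × 1.85 × 24.4 × 0.8 = 162.32 kPa
q_ult = 502.3 + 473.96 + 162.32 = 1138.6 kPa.

q_ult ≈ 1140 kPa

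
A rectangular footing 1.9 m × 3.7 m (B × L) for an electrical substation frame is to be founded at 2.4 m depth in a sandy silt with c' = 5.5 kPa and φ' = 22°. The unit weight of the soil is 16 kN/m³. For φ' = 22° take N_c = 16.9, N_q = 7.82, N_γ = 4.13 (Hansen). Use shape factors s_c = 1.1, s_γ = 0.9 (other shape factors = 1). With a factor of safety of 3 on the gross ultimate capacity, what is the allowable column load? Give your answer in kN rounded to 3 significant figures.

P_all ≈ 1080 kN

q = γ·D_f = 16 × 2.4 = 38.4 kPa.
c·N_c·s_c = 5.5 × 16.9 × 1.1 = 102.24 kPa
q·N_q = 38.4 × 7.82 = 300.29 kPa
0.5·γ·B·N_γ·s_γ = 0.5 × 16 × 1.9 × 4.13 × 0.9 = 56.498 kPa
q_ult = 102.24 + 300.29 + 56.498 = 459.03 kPa.
Gross allowable pressure q_all = 459.03 / 3 = 153.01 kPa.
Footing area = 7.03 m², so allowable column load = 153.01 × 7.03 = 1075.7 kN.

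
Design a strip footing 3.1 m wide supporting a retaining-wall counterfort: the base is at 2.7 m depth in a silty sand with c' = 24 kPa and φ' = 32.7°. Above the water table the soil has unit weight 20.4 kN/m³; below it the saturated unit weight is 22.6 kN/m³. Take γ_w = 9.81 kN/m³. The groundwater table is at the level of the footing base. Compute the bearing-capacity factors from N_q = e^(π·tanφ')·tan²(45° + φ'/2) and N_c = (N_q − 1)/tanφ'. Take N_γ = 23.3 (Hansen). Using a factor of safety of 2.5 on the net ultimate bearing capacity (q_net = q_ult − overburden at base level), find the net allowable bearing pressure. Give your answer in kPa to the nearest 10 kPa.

q_all(net) ≈ 1080 kPa

N_q = e^(π·tan32.7°)·tan²(61.35°) = 25.18; N_c = (N_q − 1)/tanφ' = 37.66.
Effective surcharge at the founding depth q = γ·D_f = 20.4 × 2.7 = 55.08 kPa.
The water table coincides with the base, so in the self-weight term γ → γ' = 12.79 kN/m³.
q_ult = c·N_c + q·N_q + 0.5·γ·B·N_γ
     = 24 × 37.657 + 55.08 × 25.175 + 0.5 × 12.79 × 3.1 × 23.3
     = 903.76 + 1386.6 + 461.91 = 2752.3 kPa.
q_net = 2752.3 − 55.08 = 2697.2 kPa.
q_all(net) = 2697.2 / 2.5 = 1078.9 kPa.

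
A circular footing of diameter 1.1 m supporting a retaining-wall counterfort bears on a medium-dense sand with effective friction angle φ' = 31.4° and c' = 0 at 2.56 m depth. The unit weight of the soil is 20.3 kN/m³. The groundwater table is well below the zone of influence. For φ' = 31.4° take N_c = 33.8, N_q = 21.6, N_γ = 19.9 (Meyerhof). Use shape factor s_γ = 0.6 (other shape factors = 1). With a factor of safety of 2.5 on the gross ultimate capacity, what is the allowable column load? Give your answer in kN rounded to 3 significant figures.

q = γ·D_f = 20.3 × 2.56 = 51.968 kPa.
q·N_q = 51.968 × 21.6 = 1122.5 kPa
0.5·γ·B·N_γ·s_γ = 0.5 × 20.3 × 1.1 × 19.9 × 0.6 = 133.31 kPa
q_ult = 1122.5 + 133.31 = 1255.8 kPa.
Gross allowable pressure q_all = 1255.8 / 2.5 = 502.33 kPa.
Footing area = 0.9503 m², so allowable column load = 502.33 × 0.9503 = 477.36 kN.

P_all ≈ 477 kN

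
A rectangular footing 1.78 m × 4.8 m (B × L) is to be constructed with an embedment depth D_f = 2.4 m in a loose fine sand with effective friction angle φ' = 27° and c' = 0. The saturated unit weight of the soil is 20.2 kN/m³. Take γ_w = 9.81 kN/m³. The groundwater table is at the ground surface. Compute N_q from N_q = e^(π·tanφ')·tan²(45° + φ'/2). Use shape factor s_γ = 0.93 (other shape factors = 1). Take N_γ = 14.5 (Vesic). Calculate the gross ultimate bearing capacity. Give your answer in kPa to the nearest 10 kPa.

q_ult ≈ 450 kPa

tan27° = 0.5095, so N_q = e^(π×0.5095)·tan²(58.5°) = 4.957 × 2.663 = 13.2.
Water table at ground surface, so effective unit weight γ' = 20.2 − 9.81 = 10.39 kN/m³ is used throughout; overburden q = 10.39 × 2.4 = 24.936 kPa; the same γ' applies in the ½γBN_γ term.
Surcharge term q·N_q = 24.936 × 13.199 = 329.13 kPa; self-weight term 0.5·γ·B·N_γ·s_γ = 0.5 × 10.39 × 1.78 × 14.5 × 0.93 = 124.7 kPa.
q_ult = 329.13 + 124.7 = 453.83 kPa.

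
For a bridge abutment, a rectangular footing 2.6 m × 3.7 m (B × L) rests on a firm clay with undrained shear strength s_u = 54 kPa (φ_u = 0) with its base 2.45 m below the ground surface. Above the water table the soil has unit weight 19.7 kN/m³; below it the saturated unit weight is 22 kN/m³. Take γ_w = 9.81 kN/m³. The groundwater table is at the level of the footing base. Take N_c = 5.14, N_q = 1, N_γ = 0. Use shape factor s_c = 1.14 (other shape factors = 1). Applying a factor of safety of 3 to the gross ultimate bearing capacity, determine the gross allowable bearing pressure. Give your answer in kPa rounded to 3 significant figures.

Overburden at base level: q = 19.7 × 2.45 = 48.265 kPa.
Cohesion term c·N_c·s_c = 54 × 5.14 × 1.14 = 316.42 kPa; surcharge term q·N_q = 48.265 × 1 = 48.265 kPa.
q_ult = 316.42 + 48.265 = 364.68 kPa.
q_all = q_ult / FS = 364.68 / 3 = 121.56 kPa.

q_all ≈ 122 kPa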